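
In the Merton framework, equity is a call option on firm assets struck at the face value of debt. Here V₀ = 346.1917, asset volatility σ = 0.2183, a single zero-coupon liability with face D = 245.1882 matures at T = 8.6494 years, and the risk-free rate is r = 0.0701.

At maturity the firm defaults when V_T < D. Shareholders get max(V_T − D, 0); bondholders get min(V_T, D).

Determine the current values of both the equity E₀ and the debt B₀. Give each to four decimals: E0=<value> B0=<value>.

E0=216.5441 B0=129.6476

d₁ = [ln(V₀/D) + (r + σ²/2)T] / (σ√T)
   = [ln(346.1917/245.1882) + (0.0701 + 0.5·0.2183²)·8.6494] / (0.2183·√8.6494)
   = [0.344967 + 0.812416] / 0.642017 = 1.802728
d₂ = d₁ − σ√T = 1.802728 − 0.642017 = 1.160711
N(d₁) = 0.964285,  N(d₂) = 0.877120,  e^(−rT) = 0.545352
E₀ = V₀·N(d₁) − D·e^(−rT)·N(d₂)
   = 346.1917·0.964285 − 245.1882·0.545352·0.877120 = 216.544054
B₀ = V₀ − E₀ = 346.1917 − 216.544054 = 129.647646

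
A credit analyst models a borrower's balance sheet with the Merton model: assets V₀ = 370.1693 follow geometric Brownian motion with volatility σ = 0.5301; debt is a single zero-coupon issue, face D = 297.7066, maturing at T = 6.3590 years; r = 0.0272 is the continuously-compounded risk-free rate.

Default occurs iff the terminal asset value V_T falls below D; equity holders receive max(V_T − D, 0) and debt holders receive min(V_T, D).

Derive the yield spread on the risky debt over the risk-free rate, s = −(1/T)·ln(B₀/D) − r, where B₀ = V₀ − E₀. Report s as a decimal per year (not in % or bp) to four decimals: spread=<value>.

spread=0.0797

d₁ = [ln(V₀/D) + (r + σ²/2)T] / (σ√T)
   = [ln(370.1693/297.7066) + (0.0272 + 0.5·0.5301²)·6.3590] / (0.5301·√6.3590)
   = [0.217852 + 1.066423] / 1.336756 = 0.960740
d₂ = d₁ − σ√T = 0.960740 − 1.336756 = -0.376016
N(d₁) = 0.831659,  N(d₂) = 0.353452,  e^(−rT) = 0.841167
E₀ = V₀·N(d₁) − D·e^(−rT)·N(d₂)
   = 370.1693·0.831659 − 297.7066·0.841167·0.353452 = 219.342541
B₀ = V₀ − E₀ = 370.1693 − 219.342541 = 150.826759
spread = −(1/T)·ln(B₀/D) − r = −(1/6.3590)·ln(150.826759/297.7066) − 0.0272 = 0.07973137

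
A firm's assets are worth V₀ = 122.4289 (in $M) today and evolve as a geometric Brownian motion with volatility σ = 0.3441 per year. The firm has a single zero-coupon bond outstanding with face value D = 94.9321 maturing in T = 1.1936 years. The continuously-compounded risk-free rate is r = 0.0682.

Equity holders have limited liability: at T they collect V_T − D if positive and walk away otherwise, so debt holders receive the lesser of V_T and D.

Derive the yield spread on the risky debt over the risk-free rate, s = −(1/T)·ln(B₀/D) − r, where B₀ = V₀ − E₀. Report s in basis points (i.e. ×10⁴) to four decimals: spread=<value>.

d₁ = [ln(V₀/D) + (r + σ²/2)T] / (σ√T)
   = [ln(122.4289/94.9321) + (0.0682 + 0.5·0.3441²)·1.1936] / (0.3441·√1.1936)
   = [0.254369 + 0.152068] / 0.375936 = 1.081131
d₂ = d₁ − σ√T = 1.081131 − 0.375936 = 0.705194
N(d₁) = 0.860180,  N(d₂) = 0.759655,  e^(−rT) = 0.921822
E₀ = V₀·N(d₁) − D·e^(−rT)·N(d₂)
   = 122.4289·0.860180 − 94.9321·0.921822·0.759655 = 38.833155
B₀ = V₀ − E₀ = 122.4289 − 38.833155 = 83.595745
spread = −(1/T)·ln(B₀/D) − r = −(1/1.1936)·ln(83.595745/94.9321) − 0.0682 = 0.03834263
in basis points: 0.03834263 × 10⁴ = 383.4263 bp

spread=383.4263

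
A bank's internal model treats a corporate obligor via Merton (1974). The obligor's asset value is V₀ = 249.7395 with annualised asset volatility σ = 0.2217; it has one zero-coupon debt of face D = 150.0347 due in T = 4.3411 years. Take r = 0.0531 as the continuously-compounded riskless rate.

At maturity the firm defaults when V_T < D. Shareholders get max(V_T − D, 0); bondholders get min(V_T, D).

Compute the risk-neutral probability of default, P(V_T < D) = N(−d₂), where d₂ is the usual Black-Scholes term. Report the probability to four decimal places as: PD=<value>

d₁ = [ln(V₀/D) + (r + σ²/2)T] / (σ√T)
   = [ln(249.7395/150.0347) + (0.0531 + 0.5·0.2217²)·4.3411] / (0.2217·√4.3411)
   = [0.509552 + 0.337197] / 0.461919 = 1.833112
d₂ = d₁ − σ√T = 1.833112 − 0.461919 = 1.371193
risk-neutral PD = N(−d₂) = N(-1.371193) = 0.085157

PD=0.0852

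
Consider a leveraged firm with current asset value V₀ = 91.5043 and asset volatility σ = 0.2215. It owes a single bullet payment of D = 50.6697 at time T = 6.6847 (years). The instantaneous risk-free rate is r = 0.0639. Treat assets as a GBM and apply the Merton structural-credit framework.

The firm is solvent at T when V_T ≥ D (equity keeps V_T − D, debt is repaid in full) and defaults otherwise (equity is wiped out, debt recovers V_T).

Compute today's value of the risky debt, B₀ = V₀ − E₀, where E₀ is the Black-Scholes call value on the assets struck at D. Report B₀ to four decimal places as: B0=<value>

d₁ = [ln(V₀/D) + (r + σ²/2)T] / (σ√T)
   = [ln(91.5043/50.6697) + (0.0639 + 0.5·0.2215²)·6.6847] / (0.2215·√6.6847)
   = [0.591058 + 0.591136] / 0.572684 = 2.064305
d₂ = d₁ − σ√T = 2.064305 − 0.572684 = 1.491621
N(d₁) = 0.980506,  N(d₂) = 0.932101,  e^(−rT) = 0.652364
E₀ = V₀·N(d₁) − D·e^(−rT)·N(d₂)
   = 91.5043·0.980506 − 50.6697·0.652364·0.932101 = 58.909796
B₀ = V₀ − E₀ = 91.5043 − 58.909796 = 32.594504

B0=32.5945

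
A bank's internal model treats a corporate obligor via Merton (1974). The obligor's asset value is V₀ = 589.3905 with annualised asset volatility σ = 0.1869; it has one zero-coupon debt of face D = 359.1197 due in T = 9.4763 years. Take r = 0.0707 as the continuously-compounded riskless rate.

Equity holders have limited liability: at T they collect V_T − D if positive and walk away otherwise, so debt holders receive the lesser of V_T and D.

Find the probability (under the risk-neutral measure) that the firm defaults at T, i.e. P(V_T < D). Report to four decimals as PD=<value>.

PD=0.0411

d₁ = [ln(V₀/D) + (r + σ²/2)T] / (σ√T)
   = [ln(589.3905/359.1197) + (0.0707 + 0.5·0.1869²)·9.4763] / (0.1869·√9.4763)
   = [0.495433 + 0.835486] / 0.575345 = 2.313252
d₂ = d₁ − σ√T = 2.313252 − 0.575345 = 1.737906
risk-neutral PD = N(−d₂) = N(-1.737906) = 0.041114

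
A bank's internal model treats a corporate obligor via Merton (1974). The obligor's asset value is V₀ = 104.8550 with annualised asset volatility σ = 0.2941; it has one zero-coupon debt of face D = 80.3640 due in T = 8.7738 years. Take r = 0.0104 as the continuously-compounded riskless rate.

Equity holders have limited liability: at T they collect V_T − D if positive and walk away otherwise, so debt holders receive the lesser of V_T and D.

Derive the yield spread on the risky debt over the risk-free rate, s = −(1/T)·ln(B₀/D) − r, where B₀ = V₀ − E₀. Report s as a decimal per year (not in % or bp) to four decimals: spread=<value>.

spread=0.0292

d₁ = [ln(V₀/D) + (r + σ²/2)T] / (σ√T)
   = [ln(104.8550/80.3640) + (0.0104 + 0.5·0.2941²)·8.7738] / (0.2941·√8.7738)
   = [0.266012 + 0.470692] / 0.871142 = 0.845676
d₂ = d₁ − σ√T = 0.845676 − 0.871142 = -0.025466
N(d₁) = 0.801133,  N(d₂) = 0.489842,  e^(−rT) = 0.912792
E₀ = V₀·N(d₁) − D·e^(−rT)·N(d₂)
   = 104.8550·0.801133 − 80.3640·0.912792·0.489842 = 48.070197
B₀ = V₀ − E₀ = 104.8550 − 48.070197 = 56.784803
spread = −(1/T)·ln(B₀/D) − r = −(1/8.7738)·ln(56.784803/80.3640) − 0.0104 = 0.02918349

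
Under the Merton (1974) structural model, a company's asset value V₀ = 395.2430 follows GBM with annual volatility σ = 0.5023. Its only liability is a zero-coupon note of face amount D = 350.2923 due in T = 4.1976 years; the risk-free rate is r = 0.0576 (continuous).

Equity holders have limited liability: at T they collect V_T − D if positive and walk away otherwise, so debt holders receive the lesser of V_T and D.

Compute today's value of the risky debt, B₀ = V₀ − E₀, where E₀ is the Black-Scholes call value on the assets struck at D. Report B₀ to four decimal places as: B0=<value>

B0=196.0884

d₁ = [ln(V₀/D) + (r + σ²/2)T] / (σ√T)
   = [ln(395.2430/350.2923) + (0.0576 + 0.5·0.5023²)·4.1976] / (0.5023·√4.1976)
   = [0.120733 + 0.771320] / 1.029115 = 0.866816
d₂ = d₁ − σ√T = 0.866816 − 1.029115 = -0.162299
N(d₁) = 0.806979,  N(d₂) = 0.435535,  e^(−rT) = 0.785228
E₀ = V₀·N(d₁) − D·e^(−rT)·N(d₂)
   = 395.2430·0.806979 − 350.2923·0.785228·0.435535 = 199.154639
B₀ = V₀ − E₀ = 395.2430 − 199.154639 = 196.088361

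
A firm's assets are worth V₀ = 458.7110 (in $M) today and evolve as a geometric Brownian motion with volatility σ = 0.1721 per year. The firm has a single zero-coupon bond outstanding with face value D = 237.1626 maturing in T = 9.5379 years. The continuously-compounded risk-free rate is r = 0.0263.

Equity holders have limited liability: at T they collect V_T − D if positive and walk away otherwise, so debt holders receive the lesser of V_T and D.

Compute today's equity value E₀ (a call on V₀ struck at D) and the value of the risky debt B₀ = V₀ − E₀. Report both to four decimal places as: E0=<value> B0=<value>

d₁ = [ln(V₀/D) + (r + σ²/2)T] / (σ√T)
   = [ln(458.7110/237.1626) + (0.0263 + 0.5·0.1721²)·9.5379] / (0.1721·√9.5379)
   = [0.659674 + 0.392095] / 0.531505 = 1.978853
d₂ = d₁ − σ√T = 1.978853 − 0.531505 = 1.447348
N(d₁) = 0.976084,  N(d₂) = 0.926100,  e^(−rT) = 0.778142
E₀ = V₀·N(d₁) − D·e^(−rT)·N(d₂)
   = 458.7110·0.976084 − 237.1626·0.778142·0.926100 = 276.832160
B₀ = V₀ − E₀ = 458.7110 − 276.832160 = 181.878840

E0=276.8322 B0=181.8788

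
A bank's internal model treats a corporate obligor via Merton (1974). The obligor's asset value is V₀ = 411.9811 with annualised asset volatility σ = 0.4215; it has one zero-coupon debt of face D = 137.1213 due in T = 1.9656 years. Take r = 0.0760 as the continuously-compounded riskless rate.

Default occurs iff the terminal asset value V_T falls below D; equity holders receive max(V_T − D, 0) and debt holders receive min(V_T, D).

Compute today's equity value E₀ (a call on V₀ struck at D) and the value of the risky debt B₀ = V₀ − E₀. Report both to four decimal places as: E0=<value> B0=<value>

E0=294.6696 B0=117.3115

d₁ = [ln(V₀/D) + (r + σ²/2)T] / (σ√T)
   = [ln(411.9811/137.1213) + (0.0760 + 0.5·0.4215²)·1.9656] / (0.4215·√1.9656)
   = [1.100112 + 0.323992] / 0.590942 = 2.409886
d₂ = d₁ − σ√T = 2.409886 − 0.590942 = 1.818943
N(d₁) = 0.992021,  N(d₂) = 0.965540,  e^(−rT) = 0.861237
E₀ = V₀·N(d₁) − D·e^(−rT)·N(d₂)
   = 411.9811·0.992021 − 137.1213·0.861237·0.965540 = 294.669592
B₀ = V₀ − E₀ = 411.9811 − 294.669592 = 117.311508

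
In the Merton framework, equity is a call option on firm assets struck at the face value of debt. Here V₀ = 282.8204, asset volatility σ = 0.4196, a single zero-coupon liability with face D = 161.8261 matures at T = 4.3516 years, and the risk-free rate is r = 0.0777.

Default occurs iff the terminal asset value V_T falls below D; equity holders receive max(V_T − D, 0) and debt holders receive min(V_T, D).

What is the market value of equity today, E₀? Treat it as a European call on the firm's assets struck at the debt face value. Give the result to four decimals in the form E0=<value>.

E0=179.2566

d₁ = [ln(V₀/D) + (r + σ²/2)T] / (σ√T)
   = [ln(282.8204/161.8261) + (0.0777 + 0.5·0.4196²)·4.3516] / (0.4196·√4.3516)
   = [0.558290 + 0.721200] / 0.875306 = 1.461762
d₂ = d₁ − σ√T = 1.461762 − 0.875306 = 0.586456
N(d₁) = 0.928097,  N(d₂) = 0.721216,  e^(−rT) = 0.713110
E₀ = V₀·N(d₁) − D·e^(−rT)·N(d₂)
   = 282.8204·0.928097 − 161.8261·0.713110·0.721216 = 179.256560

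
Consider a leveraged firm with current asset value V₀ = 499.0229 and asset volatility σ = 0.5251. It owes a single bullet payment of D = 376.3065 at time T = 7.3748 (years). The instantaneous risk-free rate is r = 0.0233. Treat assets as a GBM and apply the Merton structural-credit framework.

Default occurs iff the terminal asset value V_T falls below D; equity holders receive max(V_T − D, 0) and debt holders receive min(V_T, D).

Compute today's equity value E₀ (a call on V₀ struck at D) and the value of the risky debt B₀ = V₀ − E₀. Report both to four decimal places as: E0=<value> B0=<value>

d₁ = [ln(V₀/D) + (r + σ²/2)T] / (σ√T)
   = [ln(499.0229/376.3065) + (0.0233 + 0.5·0.5251²)·7.3748] / (0.5251·√7.3748)
   = [0.282248 + 1.188560] / 1.425992 = 1.031428
d₂ = d₁ − σ√T = 1.031428 − 1.425992 = -0.394565
N(d₁) = 0.848830,  N(d₂) = 0.346582,  e^(−rT) = 0.842120
E₀ = V₀·N(d₁) − D·e^(−rT)·N(d₂)
   = 499.0229·0.848830 − 376.3065·0.842120·0.346582 = 313.755307
B₀ = V₀ − E₀ = 499.0229 − 313.755307 = 185.267593

E0=313.7553 B0=185.2676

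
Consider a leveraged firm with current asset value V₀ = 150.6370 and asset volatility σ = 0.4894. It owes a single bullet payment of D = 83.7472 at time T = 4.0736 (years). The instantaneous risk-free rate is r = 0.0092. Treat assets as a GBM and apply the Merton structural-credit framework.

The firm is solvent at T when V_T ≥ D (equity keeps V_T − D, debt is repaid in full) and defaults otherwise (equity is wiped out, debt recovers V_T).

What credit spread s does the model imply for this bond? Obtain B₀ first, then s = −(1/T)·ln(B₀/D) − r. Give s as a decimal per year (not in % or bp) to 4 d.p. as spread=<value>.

spread=0.0554

d₁ = [ln(V₀/D) + (r + σ²/2)T] / (σ√T)
   = [ln(150.6370/83.7472) + (0.0092 + 0.5·0.4894²)·4.0736] / (0.4894·√4.0736)
   = [0.587070 + 0.525316] / 0.987764 = 1.126166
d₂ = d₁ − σ√T = 1.126166 − 0.987764 = 0.138402
N(d₁) = 0.869952,  N(d₂) = 0.555039,  e^(−rT) = 0.963216
E₀ = V₀·N(d₁) − D·e^(−rT)·N(d₂)
   = 150.6370·0.869952 − 83.7472·0.963216·0.555039 = 86.273887
B₀ = V₀ − E₀ = 150.6370 − 86.273887 = 64.363113
spread = −(1/T)·ln(B₀/D) − r = −(1/4.0736)·ln(64.363113/83.7472) − 0.0092 = 0.05542639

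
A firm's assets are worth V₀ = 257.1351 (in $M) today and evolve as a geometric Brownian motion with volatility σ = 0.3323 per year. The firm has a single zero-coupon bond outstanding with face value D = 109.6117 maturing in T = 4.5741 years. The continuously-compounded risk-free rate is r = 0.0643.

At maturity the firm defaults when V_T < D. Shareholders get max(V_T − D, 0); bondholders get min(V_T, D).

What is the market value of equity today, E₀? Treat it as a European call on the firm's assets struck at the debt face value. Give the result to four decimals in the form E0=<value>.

d₁ = [ln(V₀/D) + (r + σ²/2)T] / (σ√T)
   = [ln(257.1351/109.6117) + (0.0643 + 0.5·0.3323²)·4.5741] / (0.3323·√4.5741)
   = [0.852658 + 0.546658] / 0.710695 = 1.968940
d₂ = d₁ − σ√T = 1.968940 − 0.710695 = 1.258245
N(d₁) = 0.975520,  N(d₂) = 0.895848,  e^(−rT) = 0.745191
E₀ = V₀·N(d₁) − D·e^(−rT)·N(d₂)
   = 257.1351·0.975520 − 109.6117·0.745191·0.895848 = 177.666048

E0=177.6660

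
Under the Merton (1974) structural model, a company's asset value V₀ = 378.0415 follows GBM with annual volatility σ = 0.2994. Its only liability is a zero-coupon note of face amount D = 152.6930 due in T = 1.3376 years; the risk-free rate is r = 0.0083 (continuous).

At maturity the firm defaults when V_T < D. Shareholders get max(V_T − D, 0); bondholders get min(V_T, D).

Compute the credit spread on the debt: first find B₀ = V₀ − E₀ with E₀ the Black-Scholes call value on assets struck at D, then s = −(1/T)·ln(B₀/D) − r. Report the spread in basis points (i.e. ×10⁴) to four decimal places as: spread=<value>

spread=5.0427

d₁ = [ln(V₀/D) + (r + σ²/2)T] / (σ√T)
   = [ln(378.0415/152.6930) + (0.0083 + 0.5·0.2994²)·1.3376] / (0.2994·√1.3376)
   = [0.906575 + 0.071054] / 0.346270 = 2.823311
d₂ = d₁ − σ√T = 2.823311 − 0.346270 = 2.477041
N(d₁) = 0.997623,  N(d₂) = 0.993376,  e^(−rT) = 0.988959
E₀ = V₀·N(d₁) − D·e^(−rT)·N(d₂)
   = 378.0415·0.997623 − 152.6930·0.988959·0.993376 = 227.136157
B₀ = V₀ − E₀ = 378.0415 − 227.136157 = 150.905343
spread = −(1/T)·ln(B₀/D) − r = −(1/1.3376)·ln(150.905343/152.6930) − 0.0083 = 0.00050427
in basis points: 0.00050427 × 10⁴ = 5.0427 bp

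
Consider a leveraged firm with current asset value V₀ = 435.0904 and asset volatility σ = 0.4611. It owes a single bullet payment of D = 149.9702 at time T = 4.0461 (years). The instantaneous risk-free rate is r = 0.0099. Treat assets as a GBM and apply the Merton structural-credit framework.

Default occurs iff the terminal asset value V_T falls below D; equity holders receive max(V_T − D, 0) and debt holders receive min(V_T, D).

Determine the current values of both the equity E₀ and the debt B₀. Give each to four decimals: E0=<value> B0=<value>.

E0=303.3430 B0=131.7474

d₁ = [ln(V₀/D) + (r + σ²/2)T] / (σ√T)
   = [ln(435.0904/149.9702) + (0.0099 + 0.5·0.4611²)·4.0461] / (0.4611·√4.0461)
   = [1.065117 + 0.470184] / 0.927499 = 1.655313
d₂ = d₁ − σ√T = 1.655313 − 0.927499 = 0.727814
N(d₁) = 0.951069,  N(d₂) = 0.766636,  e^(−rT) = 0.960735
E₀ = V₀·N(d₁) − D·e^(−rT)·N(d₂)
   = 435.0904·0.951069 − 149.9702·0.960735·0.766636 = 303.342976
B₀ = V₀ − E₀ = 435.0904 − 303.342976 = 131.747424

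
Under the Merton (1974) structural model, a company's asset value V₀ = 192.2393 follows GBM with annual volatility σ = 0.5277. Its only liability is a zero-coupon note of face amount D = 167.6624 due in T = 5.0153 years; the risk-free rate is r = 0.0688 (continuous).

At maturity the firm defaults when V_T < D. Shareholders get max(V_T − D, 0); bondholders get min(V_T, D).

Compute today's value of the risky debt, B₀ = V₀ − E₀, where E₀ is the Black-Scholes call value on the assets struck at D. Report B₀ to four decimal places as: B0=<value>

B0=81.3042

d₁ = [ln(V₀/D) + (r + σ²/2)T] / (σ√T)
   = [ln(192.2393/167.6624) + (0.0688 + 0.5·0.5277²)·5.0153] / (0.5277·√5.0153)
   = [0.136789 + 1.043351] / 1.181777 = 0.998614
d₂ = d₁ − σ√T = 0.998614 − 1.181777 = -0.183163
N(d₁) = 0.841009,  N(d₂) = 0.427335,  e^(−rT) = 0.708183
E₀ = V₀·N(d₁) − D·e^(−rT)·N(d₂)
   = 192.2393·0.841009 − 167.6624·0.708183·0.427335 = 110.935095
B₀ = V₀ − E₀ = 192.2393 − 110.935095 = 81.304205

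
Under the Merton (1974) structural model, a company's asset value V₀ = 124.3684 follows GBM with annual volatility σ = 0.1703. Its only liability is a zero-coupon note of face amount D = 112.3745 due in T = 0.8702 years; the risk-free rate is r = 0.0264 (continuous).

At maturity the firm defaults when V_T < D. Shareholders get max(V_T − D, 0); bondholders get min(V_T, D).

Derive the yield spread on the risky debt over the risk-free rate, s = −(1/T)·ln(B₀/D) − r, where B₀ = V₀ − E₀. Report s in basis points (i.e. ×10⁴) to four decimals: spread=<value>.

d₁ = [ln(V₀/D) + (r + σ²/2)T] / (σ√T)
   = [ln(124.3684/112.3745) + (0.0264 + 0.5·0.1703²)·0.8702] / (0.1703·√0.8702)
   = [0.101411 + 0.035592] / 0.158864 = 0.862395
d₂ = d₁ − σ√T = 0.862395 − 0.158864 = 0.703532
N(d₁) = 0.805765,  N(d₂) = 0.759138,  e^(−rT) = 0.977289
E₀ = V₀·N(d₁) − D·e^(−rT)·N(d₂)
   = 124.3684·0.805765 − 112.3745·0.977289·0.759138 = 16.841430
B₀ = V₀ − E₀ = 124.3684 − 16.841430 = 107.526970
spread = −(1/T)·ln(B₀/D) − r = −(1/0.8702)·ln(107.526970/112.3745) − 0.0264 = 0.02427266
in basis points: 0.02427266 × 10⁴ = 242.7266 bp

spread=242.7266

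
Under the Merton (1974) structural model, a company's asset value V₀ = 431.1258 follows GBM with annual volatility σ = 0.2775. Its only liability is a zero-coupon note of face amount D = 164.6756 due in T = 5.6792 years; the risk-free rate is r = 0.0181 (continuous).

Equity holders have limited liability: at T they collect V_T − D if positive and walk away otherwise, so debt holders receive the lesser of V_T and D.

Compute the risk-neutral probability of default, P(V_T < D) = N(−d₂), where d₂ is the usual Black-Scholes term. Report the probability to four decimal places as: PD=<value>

d₁ = [ln(V₀/D) + (r + σ²/2)T] / (σ√T)
   = [ln(431.1258/164.6756) + (0.0181 + 0.5·0.2775²)·5.6792] / (0.2775·√5.6792)
   = [0.962422 + 0.321460] / 0.661312 = 1.941417
d₂ = d₁ − σ√T = 1.941417 − 0.661312 = 1.280105
risk-neutral PD = N(−d₂) = N(-1.280105) = 0.100254

PD=0.1003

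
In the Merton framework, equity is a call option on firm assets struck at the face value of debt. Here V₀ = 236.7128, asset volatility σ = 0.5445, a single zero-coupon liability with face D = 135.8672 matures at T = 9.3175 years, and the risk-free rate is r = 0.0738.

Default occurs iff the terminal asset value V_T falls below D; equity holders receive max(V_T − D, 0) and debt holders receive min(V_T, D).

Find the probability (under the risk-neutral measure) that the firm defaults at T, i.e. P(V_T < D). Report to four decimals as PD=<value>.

d₁ = [ln(V₀/D) + (r + σ²/2)T] / (σ√T)
   = [ln(236.7128/135.8672) + (0.0738 + 0.5·0.5445²)·9.3175] / (0.5445·√9.3175)
   = [0.555170 + 2.068859] / 1.662063 = 1.578778
d₂ = d₁ − σ√T = 1.578778 − 1.662063 = -0.083286
risk-neutral PD = N(−d₂) = N(0.083286) = 0.533188

PD=0.5332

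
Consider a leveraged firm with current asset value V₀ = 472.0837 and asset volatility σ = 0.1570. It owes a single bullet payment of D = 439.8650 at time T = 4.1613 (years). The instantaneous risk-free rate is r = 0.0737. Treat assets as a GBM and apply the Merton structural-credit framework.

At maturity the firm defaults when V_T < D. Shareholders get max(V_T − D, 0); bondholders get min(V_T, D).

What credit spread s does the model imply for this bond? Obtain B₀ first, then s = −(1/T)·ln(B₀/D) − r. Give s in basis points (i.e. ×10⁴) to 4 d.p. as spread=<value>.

spread=54.6585

d₁ = [ln(V₀/D) + (r + σ²/2)T] / (σ√T)
   = [ln(472.0837/439.8650) + (0.0737 + 0.5·0.1570²)·4.1613] / (0.1570·√4.1613)
   = [0.070688 + 0.357974] / 0.320268 = 1.338446
d₂ = d₁ − σ√T = 1.338446 − 0.320268 = 1.018178
N(d₁) = 0.909625,  N(d₂) = 0.845703,  e^(−rT) = 0.735880
E₀ = V₀·N(d₁) − D·e^(−rT)·N(d₂)
   = 472.0837·0.909625 − 439.8650·0.735880·0.845703 = 155.674909
B₀ = V₀ − E₀ = 472.0837 − 155.674909 = 316.408791
spread = −(1/T)·ln(B₀/D) − r = −(1/4.1613)·ln(316.408791/439.8650) − 0.0737 = 0.00546585
in basis points: 0.00546585 × 10⁴ = 54.6585 bp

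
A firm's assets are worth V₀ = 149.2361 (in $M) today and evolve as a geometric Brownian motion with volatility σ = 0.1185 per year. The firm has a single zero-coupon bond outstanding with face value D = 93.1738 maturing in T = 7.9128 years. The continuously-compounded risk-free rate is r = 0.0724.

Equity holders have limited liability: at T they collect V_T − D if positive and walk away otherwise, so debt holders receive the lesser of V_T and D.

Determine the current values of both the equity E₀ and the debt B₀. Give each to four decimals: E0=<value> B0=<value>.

E0=96.7028 B0=52.5333

d₁ = [ln(V₀/D) + (r + σ²/2)T] / (σ√T)
   = [ln(149.2361/93.1738) + (0.0724 + 0.5·0.1185²)·7.9128] / (0.1185·√7.9128)
   = [0.471063 + 0.628443] / 0.333337 = 3.298484
d₂ = d₁ − σ√T = 3.298484 − 0.333337 = 2.965147
N(d₁) = 0.999514,  N(d₂) = 0.998487,  e^(−rT) = 0.563895
E₀ = V₀·N(d₁) − D·e^(−rT)·N(d₂)
   = 149.2361·0.999514 − 93.1738·0.563895·0.998487 = 96.702776
B₀ = V₀ − E₀ = 149.2361 − 96.702776 = 52.533324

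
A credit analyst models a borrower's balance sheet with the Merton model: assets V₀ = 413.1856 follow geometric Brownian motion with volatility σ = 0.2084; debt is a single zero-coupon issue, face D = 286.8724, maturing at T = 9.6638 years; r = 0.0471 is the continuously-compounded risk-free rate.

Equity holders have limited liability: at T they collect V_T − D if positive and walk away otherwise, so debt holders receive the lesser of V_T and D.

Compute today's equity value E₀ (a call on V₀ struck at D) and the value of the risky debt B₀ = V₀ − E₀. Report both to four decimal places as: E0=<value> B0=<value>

d₁ = [ln(V₀/D) + (r + σ²/2)T] / (σ√T)
   = [ln(413.1856/286.8724) + (0.0471 + 0.5·0.2084²)·9.6638] / (0.2084·√9.6638)
   = [0.364859 + 0.665017] / 0.647846 = 1.589694
d₂ = d₁ − σ√T = 1.589694 − 0.647846 = 0.941848
N(d₁) = 0.944048,  N(d₂) = 0.826865,  e^(−rT) = 0.634343
E₀ = V₀·N(d₁) − D·e^(−rT)·N(d₂)
   = 413.1856·0.944048 − 286.8724·0.634343·0.826865 = 239.597873
B₀ = V₀ − E₀ = 413.1856 − 239.597873 = 173.587727

E0=239.5979 B0=173.5877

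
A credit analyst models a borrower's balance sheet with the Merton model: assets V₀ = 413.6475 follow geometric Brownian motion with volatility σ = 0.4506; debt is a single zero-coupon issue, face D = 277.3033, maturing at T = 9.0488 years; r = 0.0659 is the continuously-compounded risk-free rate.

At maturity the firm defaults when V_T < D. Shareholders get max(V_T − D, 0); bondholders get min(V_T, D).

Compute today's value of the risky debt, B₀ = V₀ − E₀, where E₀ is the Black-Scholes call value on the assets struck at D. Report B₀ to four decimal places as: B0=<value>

B0=112.4859

d₁ = [ln(V₀/D) + (r + σ²/2)T] / (σ√T)
   = [ln(413.6475/277.3033) + (0.0659 + 0.5·0.4506²)·9.0488] / (0.4506·√9.0488)
   = [0.399902 + 1.514952] / 1.355460 = 1.412697
d₂ = d₁ − σ√T = 1.412697 − 1.355460 = 0.057237
N(d₁) = 0.921128,  N(d₂) = 0.522822,  e^(−rT) = 0.550837
E₀ = V₀·N(d₁) − D·e^(−rT)·N(d₂)
   = 413.6475·0.921128 − 277.3033·0.550837·0.522822 = 301.161620
B₀ = V₀ − E₀ = 413.6475 − 301.161620 = 112.485880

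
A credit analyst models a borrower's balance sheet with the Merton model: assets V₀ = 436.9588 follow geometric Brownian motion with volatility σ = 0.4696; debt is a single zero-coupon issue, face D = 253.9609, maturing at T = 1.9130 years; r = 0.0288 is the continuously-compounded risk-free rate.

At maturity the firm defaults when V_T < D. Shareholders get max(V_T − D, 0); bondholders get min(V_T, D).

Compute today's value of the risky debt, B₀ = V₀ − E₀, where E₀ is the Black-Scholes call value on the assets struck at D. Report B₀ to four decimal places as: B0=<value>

d₁ = [ln(V₀/D) + (r + σ²/2)T] / (σ√T)
   = [ln(436.9588/253.9609) + (0.0288 + 0.5·0.4696²)·1.9130] / (0.4696·√1.9130)
   = [0.542659 + 0.266026] / 0.649510 = 1.245069
d₂ = d₁ − σ√T = 1.245069 − 0.649510 = 0.595560
N(d₁) = 0.893447,  N(d₂) = 0.724265,  e^(−rT) = 0.946396
E₀ = V₀·N(d₁) − D·e^(−rT)·N(d₂)
   = 436.9588·0.893447 − 253.9609·0.946396·0.724265 = 216.324093
B₀ = V₀ − E₀ = 436.9588 − 216.324093 = 220.634707

B0=220.6347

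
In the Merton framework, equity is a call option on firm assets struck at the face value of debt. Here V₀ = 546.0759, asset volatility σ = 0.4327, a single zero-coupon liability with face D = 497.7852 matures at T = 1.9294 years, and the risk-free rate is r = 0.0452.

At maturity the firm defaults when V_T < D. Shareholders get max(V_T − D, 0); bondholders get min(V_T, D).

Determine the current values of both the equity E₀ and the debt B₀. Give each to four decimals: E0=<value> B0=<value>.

E0=168.3943 B0=377.6816

d₁ = [ln(V₀/D) + (r + σ²/2)T] / (σ√T)
   = [ln(546.0759/497.7852) + (0.0452 + 0.5·0.4327²)·1.9294] / (0.4327·√1.9294)
   = [0.092589 + 0.267829] / 0.601033 = 0.599665
d₂ = d₁ − σ√T = 0.599665 − 0.601033 = -0.001367
N(d₁) = 0.725635,  N(d₂) = 0.499454,  e^(−rT) = 0.916486
E₀ = V₀·N(d₁) − D·e^(−rT)·N(d₂)
   = 546.0759·0.725635 − 497.7852·0.916486·0.499454 = 168.394331
B₀ = V₀ − E₀ = 546.0759 − 168.394331 = 377.681569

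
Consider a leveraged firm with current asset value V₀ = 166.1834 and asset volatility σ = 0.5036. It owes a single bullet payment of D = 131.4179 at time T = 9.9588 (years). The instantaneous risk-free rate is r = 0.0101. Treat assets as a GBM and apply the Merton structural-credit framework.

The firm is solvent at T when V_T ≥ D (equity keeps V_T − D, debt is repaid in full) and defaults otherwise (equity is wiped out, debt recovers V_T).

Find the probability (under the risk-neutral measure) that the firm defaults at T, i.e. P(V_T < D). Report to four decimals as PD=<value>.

d₁ = [ln(V₀/D) + (r + σ²/2)T] / (σ√T)
   = [ln(166.1834/131.4179) + (0.0101 + 0.5·0.5036²)·9.9588] / (0.5036·√9.9588)
   = [0.234710 + 1.363424] / 1.589239 = 1.005597
d₂ = d₁ − σ√T = 1.005597 − 1.589239 = -0.583642
risk-neutral PD = N(−d₂) = N(0.583642) = 0.720269

PD=0.7203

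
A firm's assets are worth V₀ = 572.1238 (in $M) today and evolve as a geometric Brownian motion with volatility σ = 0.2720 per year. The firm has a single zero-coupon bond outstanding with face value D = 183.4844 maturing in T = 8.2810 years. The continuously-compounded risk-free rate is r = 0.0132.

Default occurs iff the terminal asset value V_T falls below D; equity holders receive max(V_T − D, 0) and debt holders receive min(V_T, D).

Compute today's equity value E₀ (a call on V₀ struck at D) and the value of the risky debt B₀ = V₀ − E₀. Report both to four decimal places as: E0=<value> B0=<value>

E0=413.0072 B0=159.1166

d₁ = [ln(V₀/D) + (r + σ²/2)T] / (σ√T)
   = [ln(572.1238/183.4844) + (0.0132 + 0.5·0.2720²)·8.2810] / (0.2720·√8.2810)
   = [1.137226 + 0.415640] / 0.782727 = 1.983917
d₂ = d₁ − σ√T = 1.983917 − 0.782727 = 1.201191
N(d₁) = 0.976367,  N(d₂) = 0.885161,  e^(−rT) = 0.896453
E₀ = V₀·N(d₁) − D·e^(−rT)·N(d₂)
   = 572.1238·0.976367 − 183.4844·0.896453·0.885161 = 413.007153
B₀ = V₀ − E₀ = 572.1238 − 413.007153 = 159.116647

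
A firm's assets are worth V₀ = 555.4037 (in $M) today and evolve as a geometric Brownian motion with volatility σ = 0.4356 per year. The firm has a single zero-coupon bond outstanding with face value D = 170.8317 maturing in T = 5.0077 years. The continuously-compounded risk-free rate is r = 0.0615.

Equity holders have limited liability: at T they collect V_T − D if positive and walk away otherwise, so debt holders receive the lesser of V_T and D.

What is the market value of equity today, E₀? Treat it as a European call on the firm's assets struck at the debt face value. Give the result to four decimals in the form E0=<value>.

E0=436.3831

d₁ = [ln(V₀/D) + (r + σ²/2)T] / (σ√T)
   = [ln(555.4037/170.8317) + (0.0615 + 0.5·0.4356²)·5.0077] / (0.4356·√5.0077)
   = [1.179016 + 0.783072] / 0.974781 = 2.012851
d₂ = d₁ − σ√T = 2.012851 − 0.974781 = 1.038070
N(d₁) = 0.977935,  N(d₂) = 0.850381,  e^(−rT) = 0.734935
E₀ = V₀·N(d₁) − D·e^(−rT)·N(d₂)
   = 555.4037·0.977935 − 170.8317·0.734935·0.850381 = 436.383131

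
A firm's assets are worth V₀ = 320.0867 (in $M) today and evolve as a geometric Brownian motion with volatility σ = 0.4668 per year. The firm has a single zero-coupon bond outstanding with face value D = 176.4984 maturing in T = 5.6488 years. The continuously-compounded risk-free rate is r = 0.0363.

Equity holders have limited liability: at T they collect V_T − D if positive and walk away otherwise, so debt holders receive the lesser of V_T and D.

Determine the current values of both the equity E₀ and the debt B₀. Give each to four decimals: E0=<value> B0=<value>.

d₁ = [ln(V₀/D) + (r + σ²/2)T] / (σ√T)
   = [ln(320.0867/176.4984) + (0.0363 + 0.5·0.4668²)·5.6488] / (0.4668·√5.6488)
   = [0.595280 + 0.820495] / 1.109453 = 1.276101
d₂ = d₁ − σ√T = 1.276101 − 1.109453 = 0.166648
N(d₁) = 0.899040,  N(d₂) = 0.566177,  e^(−rT) = 0.814605
E₀ = V₀·N(d₁) − D·e^(−rT)·N(d₂)
   = 320.0867·0.899040 − 176.4984·0.814605·0.566177 = 206.367878
B₀ = V₀ − E₀ = 320.0867 − 206.367878 = 113.718822

E0=206.3679 B0=113.7188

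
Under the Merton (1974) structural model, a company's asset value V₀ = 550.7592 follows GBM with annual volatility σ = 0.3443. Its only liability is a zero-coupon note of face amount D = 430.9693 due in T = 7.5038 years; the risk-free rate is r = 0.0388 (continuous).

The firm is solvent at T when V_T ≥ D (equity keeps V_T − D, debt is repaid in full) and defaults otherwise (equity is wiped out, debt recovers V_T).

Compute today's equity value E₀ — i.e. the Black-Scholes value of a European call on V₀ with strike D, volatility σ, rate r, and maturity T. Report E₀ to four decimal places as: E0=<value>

E0=295.1211

d₁ = [ln(V₀/D) + (r + σ²/2)T] / (σ√T)
   = [ln(550.7592/430.9693) + (0.0388 + 0.5·0.3443²)·7.5038] / (0.3443·√7.5038)
   = [0.245261 + 0.735907] / 0.943143 = 1.040317
d₂ = d₁ − σ√T = 1.040317 − 0.943143 = 0.097174
N(d₁) = 0.850904,  N(d₂) = 0.538706,  e^(−rT) = 0.747405
E₀ = V₀·N(d₁) − D·e^(−rT)·N(d₂)
   = 550.7592·0.850904 − 430.9693·0.747405·0.538706 = 295.121140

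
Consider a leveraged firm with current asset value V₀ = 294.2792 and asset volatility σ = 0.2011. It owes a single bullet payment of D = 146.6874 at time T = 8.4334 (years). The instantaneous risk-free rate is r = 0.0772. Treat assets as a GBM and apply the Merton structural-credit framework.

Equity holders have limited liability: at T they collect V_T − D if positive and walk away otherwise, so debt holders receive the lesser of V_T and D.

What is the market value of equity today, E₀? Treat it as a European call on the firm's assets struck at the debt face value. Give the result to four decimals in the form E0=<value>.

E0=218.0863

d₁ = [ln(V₀/D) + (r + σ²/2)T] / (σ√T)
   = [ln(294.2792/146.6874) + (0.0772 + 0.5·0.2011²)·8.4334] / (0.2011·√8.4334)
   = [0.696225 + 0.821587] / 0.584001 = 2.598990
d₂ = d₁ − σ√T = 2.598990 − 0.584001 = 2.014989
N(d₁) = 0.995325,  N(d₂) = 0.978047,  e^(−rT) = 0.521493
E₀ = V₀·N(d₁) − D·e^(−rT)·N(d₂)
   = 294.2792·0.995325 − 146.6874·0.521493·0.978047 = 218.086262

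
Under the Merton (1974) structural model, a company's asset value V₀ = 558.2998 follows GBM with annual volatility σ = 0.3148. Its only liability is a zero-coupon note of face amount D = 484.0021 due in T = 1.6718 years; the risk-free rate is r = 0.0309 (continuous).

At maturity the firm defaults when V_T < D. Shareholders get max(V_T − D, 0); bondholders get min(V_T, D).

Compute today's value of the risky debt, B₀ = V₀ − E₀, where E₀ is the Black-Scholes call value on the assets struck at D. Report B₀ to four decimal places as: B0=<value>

B0=417.8552

d₁ = [ln(V₀/D) + (r + σ²/2)T] / (σ√T)
   = [ln(558.2998/484.0021) + (0.0309 + 0.5·0.3148²)·1.6718] / (0.3148·√1.6718)
   = [0.142807 + 0.134496] / 0.407030 = 0.681282
d₂ = d₁ − σ√T = 0.681282 − 0.407030 = 0.274251
N(d₁) = 0.752153,  N(d₂) = 0.608054,  e^(−rT) = 0.949653
E₀ = V₀·N(d₁) − D·e^(−rT)·N(d₂)
   = 558.2998·0.752153 − 484.0021·0.949653·0.608054 = 140.444647
B₀ = V₀ − E₀ = 558.2998 − 140.444647 = 417.855153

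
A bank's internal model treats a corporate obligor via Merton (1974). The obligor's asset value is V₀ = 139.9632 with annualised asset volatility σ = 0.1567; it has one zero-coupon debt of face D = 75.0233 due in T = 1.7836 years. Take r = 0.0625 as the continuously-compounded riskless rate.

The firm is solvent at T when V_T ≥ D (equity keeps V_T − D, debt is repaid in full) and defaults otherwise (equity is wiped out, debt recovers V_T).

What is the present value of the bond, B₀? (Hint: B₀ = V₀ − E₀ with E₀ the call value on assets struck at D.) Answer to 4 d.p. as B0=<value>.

d₁ = [ln(V₀/D) + (r + σ²/2)T] / (σ√T)
   = [ln(139.9632/75.0233) + (0.0625 + 0.5·0.1567²)·1.7836] / (0.1567·√1.7836)
   = [0.623581 + 0.133373] / 0.209275 = 3.617026
d₂ = d₁ − σ√T = 3.617026 − 0.209275 = 3.407751
N(d₁) = 0.999851,  N(d₂) = 0.999672,  e^(−rT) = 0.894514
E₀ = V₀·N(d₁) − D·e^(−rT)·N(d₂)
   = 139.9632·0.999851 − 75.0233·0.894514·0.999672 = 72.854950
B₀ = V₀ − E₀ = 139.9632 − 72.854950 = 67.108250

B0=67.1083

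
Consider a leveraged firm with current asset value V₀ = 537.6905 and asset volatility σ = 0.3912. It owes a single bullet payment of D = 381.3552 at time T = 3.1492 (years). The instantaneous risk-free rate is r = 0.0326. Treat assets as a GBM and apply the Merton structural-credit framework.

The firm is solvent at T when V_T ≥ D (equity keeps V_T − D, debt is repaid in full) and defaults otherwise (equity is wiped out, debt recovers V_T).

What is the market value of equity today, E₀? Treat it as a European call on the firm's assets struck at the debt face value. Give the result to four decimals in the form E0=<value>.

d₁ = [ln(V₀/D) + (r + σ²/2)T] / (σ√T)
   = [ln(537.6905/381.3552) + (0.0326 + 0.5·0.3912²)·3.1492] / (0.3912·√3.1492)
   = [0.343552 + 0.343637] / 0.694223 = 0.989867
d₂ = d₁ − σ√T = 0.989867 − 0.694223 = 0.295644
N(d₁) = 0.838880,  N(d₂) = 0.616249,  e^(−rT) = 0.902430
E₀ = V₀·N(d₁) − D·e^(−rT)·N(d₂)
   = 537.6905·0.838880 − 381.3552·0.902430·0.616249 = 238.978120

E0=238.9781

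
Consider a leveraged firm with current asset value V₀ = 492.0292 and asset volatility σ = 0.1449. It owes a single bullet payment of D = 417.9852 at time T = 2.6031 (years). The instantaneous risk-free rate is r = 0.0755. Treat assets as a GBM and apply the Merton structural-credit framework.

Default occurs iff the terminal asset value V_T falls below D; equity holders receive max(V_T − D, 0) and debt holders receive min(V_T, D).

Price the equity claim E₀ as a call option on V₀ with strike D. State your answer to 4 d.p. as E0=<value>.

d₁ = [ln(V₀/D) + (r + σ²/2)T] / (σ√T)
   = [ln(492.0292/417.9852) + (0.0755 + 0.5·0.1449²)·2.6031] / (0.1449·√2.6031)
   = [0.163092 + 0.223861] / 0.233783 = 1.655179
d₂ = d₁ − σ√T = 1.655179 − 0.233783 = 1.421395
N(d₁) = 0.951056,  N(d₂) = 0.922399,  e^(−rT) = 0.821573
E₀ = V₀·N(d₁) − D·e^(−rT)·N(d₂)
   = 492.0292·0.951056 − 417.9852·0.821573·0.922399 = 151.190349

E0=151.1903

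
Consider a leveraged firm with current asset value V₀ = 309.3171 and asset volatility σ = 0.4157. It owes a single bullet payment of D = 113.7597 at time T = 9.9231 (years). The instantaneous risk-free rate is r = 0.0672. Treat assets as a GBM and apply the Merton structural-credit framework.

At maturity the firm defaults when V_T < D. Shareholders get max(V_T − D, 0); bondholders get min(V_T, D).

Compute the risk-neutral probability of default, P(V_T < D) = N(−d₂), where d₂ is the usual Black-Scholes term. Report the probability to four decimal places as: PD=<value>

d₁ = [ln(V₀/D) + (r + σ²/2)T] / (σ√T)
   = [ln(309.3171/113.7597) + (0.0672 + 0.5·0.4157²)·9.9231] / (0.4157·√9.9231)
   = [1.000279 + 1.524220] / 1.309495 = 1.927842
d₂ = d₁ − σ√T = 1.927842 − 1.309495 = 0.618348
risk-neutral PD = N(−d₂) = N(-0.618348) = 0.268173

PD=0.2682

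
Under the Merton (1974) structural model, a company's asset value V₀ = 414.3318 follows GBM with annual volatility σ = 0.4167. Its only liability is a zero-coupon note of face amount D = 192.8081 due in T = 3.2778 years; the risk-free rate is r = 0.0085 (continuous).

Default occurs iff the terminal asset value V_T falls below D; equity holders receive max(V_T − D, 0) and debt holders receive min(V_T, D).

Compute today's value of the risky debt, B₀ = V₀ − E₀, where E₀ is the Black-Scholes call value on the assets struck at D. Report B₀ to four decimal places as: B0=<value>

B0=172.3352

d₁ = [ln(V₀/D) + (r + σ²/2)T] / (σ√T)
   = [ln(414.3318/192.8081) + (0.0085 + 0.5·0.4167²)·3.2778] / (0.4167·√3.2778)
   = [0.764972 + 0.312438] / 0.754423 = 1.428125
d₂ = d₁ − σ√T = 1.428125 − 0.754423 = 0.673702
N(d₁) = 0.923372,  N(d₂) = 0.749750,  e^(−rT) = 0.972523
E₀ = V₀·N(d₁) − D·e^(−rT)·N(d₂)
   = 414.3318·0.923372 − 192.8081·0.972523·0.749750 = 241.996569
B₀ = V₀ − E₀ = 414.3318 − 241.996569 = 172.335231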